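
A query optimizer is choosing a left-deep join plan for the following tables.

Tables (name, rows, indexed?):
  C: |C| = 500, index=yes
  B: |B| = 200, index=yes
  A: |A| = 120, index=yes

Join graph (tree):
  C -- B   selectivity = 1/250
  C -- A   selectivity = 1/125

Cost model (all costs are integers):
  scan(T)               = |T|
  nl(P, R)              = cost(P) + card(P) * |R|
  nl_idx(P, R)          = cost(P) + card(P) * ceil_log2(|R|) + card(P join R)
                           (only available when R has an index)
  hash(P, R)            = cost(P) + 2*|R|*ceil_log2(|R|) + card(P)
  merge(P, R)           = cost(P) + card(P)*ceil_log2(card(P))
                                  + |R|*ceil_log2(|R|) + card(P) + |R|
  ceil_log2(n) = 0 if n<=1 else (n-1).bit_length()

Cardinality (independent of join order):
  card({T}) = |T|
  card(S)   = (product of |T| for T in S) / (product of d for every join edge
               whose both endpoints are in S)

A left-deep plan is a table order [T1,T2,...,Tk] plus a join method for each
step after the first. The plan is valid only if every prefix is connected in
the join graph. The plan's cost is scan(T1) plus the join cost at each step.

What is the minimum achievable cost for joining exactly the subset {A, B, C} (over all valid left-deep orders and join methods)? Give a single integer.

Selinger DP over subsets of {A,B,C}:
  {C}: scan cost=500, card=500
  {B}: scan cost=200, card=200
  {A}: scan cost=120, card=120
  {BC}: card=400; try (C,nl_idx)→2400, (B,hash)→4200, (B,nl_idx)→4900, (C,merge)→7000, (B,merge)→7300, (C,hash)→9400 …(+2); best=2400 via (C,nl_idx)
  {AC}: card=480; try (C,nl_idx)→1680, (A,hash)→2680, (A,nl_idx)→4480, (C,merge)→6080, (A,merge)→6460, (C,hash)→9240 …(+2); best=1680 via (C,nl_idx)
  {ABC}: card=384; try (A,hash)→4480, (B,hash)→5360, (A,nl_idx)→5584, (B,nl_idx)→5904, (A,merge)→7360, (B,merge)→8280 …(+2); best=4480 via (A,hash)

4480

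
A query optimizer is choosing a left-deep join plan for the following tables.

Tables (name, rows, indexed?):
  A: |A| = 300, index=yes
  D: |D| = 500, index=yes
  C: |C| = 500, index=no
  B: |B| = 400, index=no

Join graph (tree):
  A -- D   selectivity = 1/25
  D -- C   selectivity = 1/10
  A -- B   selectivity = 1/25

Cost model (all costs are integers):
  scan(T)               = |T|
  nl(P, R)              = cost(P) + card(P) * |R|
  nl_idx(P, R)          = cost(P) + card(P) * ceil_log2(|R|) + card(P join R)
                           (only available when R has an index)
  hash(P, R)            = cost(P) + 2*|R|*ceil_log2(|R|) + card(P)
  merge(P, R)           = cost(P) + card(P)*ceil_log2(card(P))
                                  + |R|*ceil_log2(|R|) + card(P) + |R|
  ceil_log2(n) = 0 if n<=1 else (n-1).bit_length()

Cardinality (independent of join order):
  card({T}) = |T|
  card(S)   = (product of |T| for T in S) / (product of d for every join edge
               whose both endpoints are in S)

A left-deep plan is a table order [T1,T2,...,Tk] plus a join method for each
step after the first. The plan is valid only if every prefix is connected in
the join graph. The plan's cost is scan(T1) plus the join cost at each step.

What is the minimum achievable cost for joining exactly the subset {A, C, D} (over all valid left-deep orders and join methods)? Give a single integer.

21400

Selinger DP over subsets of {A,C,D}:
  {A}: scan cost=300, card=300
  {D}: scan cost=500, card=500
  {C}: scan cost=500, card=500
  {AD}: card=6000; try (A,hash)→6400, (D,merge)→8300, (A,merge)→8500, (D,nl_idx)→9000, (D,hash)→9600, (A,nl_idx)→11000 …(+2); best=6400 via (A,hash)
  {CD}: card=25000; try (D,hash)→10000, (C,hash)→10000, (D,merge)→10500, (C,merge)→10500, (D,nl_idx)→30000, (D,nl)→250500 …(+1); best=10000 via (D,hash)
  {ACD}: card=300000; try (C,hash)→21400, (A,hash)→40400, (C,merge)→95400, (A,merge)→413000, (A,nl_idx)→535000, (C,nl)→3006400 …(+1); best=21400 via (C,hash)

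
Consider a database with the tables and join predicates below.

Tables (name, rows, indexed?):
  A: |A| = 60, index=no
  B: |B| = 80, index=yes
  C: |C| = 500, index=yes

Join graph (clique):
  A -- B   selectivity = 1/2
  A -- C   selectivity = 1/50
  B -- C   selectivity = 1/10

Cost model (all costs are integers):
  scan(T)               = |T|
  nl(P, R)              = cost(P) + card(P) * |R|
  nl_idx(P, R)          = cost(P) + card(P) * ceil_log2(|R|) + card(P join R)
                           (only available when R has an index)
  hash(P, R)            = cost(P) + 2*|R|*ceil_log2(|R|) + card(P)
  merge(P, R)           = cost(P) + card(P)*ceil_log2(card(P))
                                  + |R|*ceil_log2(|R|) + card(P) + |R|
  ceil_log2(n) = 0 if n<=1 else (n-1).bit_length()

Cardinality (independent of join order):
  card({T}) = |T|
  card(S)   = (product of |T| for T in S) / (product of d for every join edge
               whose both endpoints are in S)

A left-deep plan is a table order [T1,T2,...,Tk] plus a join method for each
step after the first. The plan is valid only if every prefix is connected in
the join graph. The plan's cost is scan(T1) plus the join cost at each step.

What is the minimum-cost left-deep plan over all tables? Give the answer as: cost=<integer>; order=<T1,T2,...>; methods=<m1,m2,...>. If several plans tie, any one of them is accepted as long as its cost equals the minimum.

cost=2920; order=A,C,B; methods=nl_idx,hash

Selinger DP (subsets sized 1..n):
  {A}: scan cost=60, card=60
  {B}: scan cost=80, card=80
  {C}: scan cost=500, card=500
  {AB}: card=2400; try (A,hash)→880, (B,merge)→1120, (A,merge)→1140, (B,hash)→1240, (B,nl_idx)→2880, (B,nl)→4860 …(+1); best=880 via (A,hash)
  {AC}: card=600; try (C,nl_idx)→1200, (A,hash)→1720, (C,merge)→5480, (A,merge)→5920, (C,hash)→9120, (C,nl)→30060 …(+1); best=1200 via (C,nl_idx)
  {BC}: card=4000; try (B,hash)→2120, (C,nl_idx)→4800, (C,merge)→5720, (B,merge)→6140, (B,nl_idx)→8000, (C,hash)→9160 …(+2); best=2120 via (B,hash)
  {ABC}: card=2400; try (B,hash)→2920, (A,hash)→6840, (B,nl_idx)→7800, (B,merge)→8440, (C,hash)→12280, (C,nl_idx)→24880 …(+5); best=2920 via (B,hash)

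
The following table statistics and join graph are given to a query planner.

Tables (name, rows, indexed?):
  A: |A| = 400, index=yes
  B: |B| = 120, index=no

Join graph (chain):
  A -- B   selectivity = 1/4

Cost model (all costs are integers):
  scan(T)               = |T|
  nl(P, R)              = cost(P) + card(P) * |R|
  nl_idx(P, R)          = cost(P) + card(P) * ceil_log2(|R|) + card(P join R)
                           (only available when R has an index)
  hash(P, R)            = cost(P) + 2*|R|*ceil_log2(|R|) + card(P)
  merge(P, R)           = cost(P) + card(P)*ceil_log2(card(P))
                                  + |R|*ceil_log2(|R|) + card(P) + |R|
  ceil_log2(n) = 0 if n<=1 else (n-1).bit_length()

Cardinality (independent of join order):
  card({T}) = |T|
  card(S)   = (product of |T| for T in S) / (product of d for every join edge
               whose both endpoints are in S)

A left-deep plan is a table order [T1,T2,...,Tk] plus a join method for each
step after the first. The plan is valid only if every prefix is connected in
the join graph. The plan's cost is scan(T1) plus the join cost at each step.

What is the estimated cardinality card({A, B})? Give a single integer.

Tables in S: A(400), B(120)
Edges inside S: A-B(d=4)
numerator = 400 * 120 = 48000
denominator = 4 = 4
card(S) = 48000 / 4 = 12000

12000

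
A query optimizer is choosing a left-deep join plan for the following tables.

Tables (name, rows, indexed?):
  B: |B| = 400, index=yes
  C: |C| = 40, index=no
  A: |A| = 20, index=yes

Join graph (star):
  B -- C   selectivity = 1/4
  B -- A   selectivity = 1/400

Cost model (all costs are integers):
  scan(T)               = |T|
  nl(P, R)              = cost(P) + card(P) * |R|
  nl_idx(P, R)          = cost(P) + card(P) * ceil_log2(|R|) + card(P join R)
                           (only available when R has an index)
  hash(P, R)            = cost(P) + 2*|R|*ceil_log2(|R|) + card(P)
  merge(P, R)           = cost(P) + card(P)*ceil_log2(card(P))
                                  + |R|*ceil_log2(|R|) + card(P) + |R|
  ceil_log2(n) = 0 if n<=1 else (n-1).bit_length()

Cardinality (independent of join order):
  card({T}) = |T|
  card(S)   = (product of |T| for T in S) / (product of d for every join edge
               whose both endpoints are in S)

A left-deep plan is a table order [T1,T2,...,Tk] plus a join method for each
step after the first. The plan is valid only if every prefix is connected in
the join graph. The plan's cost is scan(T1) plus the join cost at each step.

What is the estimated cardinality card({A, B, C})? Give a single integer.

Tables in S: A(20), B(400), C(40)
Edges inside S: B-C(d=4), B-A(d=400)
numerator = 20 * 400 * 40 = 320000
denominator = 4 * 400 = 1600
card(S) = 320000 / 1600 = 200

200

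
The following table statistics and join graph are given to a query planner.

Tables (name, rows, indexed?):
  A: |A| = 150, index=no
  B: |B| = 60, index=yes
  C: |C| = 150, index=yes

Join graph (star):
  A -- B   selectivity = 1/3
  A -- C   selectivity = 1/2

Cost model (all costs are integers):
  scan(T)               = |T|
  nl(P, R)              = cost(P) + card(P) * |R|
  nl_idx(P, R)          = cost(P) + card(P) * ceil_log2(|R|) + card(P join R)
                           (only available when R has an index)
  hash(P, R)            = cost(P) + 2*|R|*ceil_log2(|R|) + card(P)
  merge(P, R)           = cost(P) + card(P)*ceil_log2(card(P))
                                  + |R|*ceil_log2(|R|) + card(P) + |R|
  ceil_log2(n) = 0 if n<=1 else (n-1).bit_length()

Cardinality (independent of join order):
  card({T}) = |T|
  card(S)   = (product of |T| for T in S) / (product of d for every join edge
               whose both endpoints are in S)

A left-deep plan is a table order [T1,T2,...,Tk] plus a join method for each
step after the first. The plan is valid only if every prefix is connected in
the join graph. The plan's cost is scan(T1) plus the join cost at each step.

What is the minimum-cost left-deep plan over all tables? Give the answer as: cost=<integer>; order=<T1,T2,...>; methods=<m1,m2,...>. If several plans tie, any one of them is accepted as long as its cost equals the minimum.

cost=6420; order=A,B,C; methods=hash,hash

Selinger DP (subsets sized 1..n):
  {A}: scan cost=150, card=150
  {B}: scan cost=60, card=60
  {C}: scan cost=150, card=150
  {AB}: card=3000; try (B,hash)→1020, (A,merge)→1830, (B,merge)→1920, (A,hash)→2520, (B,nl_idx)→4050, (A,nl)→9060 …(+1); best=1020 via (B,hash)
  {AC}: card=11250; try (C,hash)→2700, (A,hash)→2700, (C,merge)→2850, (A,merge)→2850, (C,nl_idx)→12600, (C,nl)→22650 …(+1); best=2700 via (C,hash)
  {ABC}: card=225000; try (C,hash)→6420, (B,hash)→14670, (C,merge)→41370, (B,merge)→171870, (C,nl_idx)→250020, (B,nl_idx)→295200 …(+2); best=6420 via (C,hash)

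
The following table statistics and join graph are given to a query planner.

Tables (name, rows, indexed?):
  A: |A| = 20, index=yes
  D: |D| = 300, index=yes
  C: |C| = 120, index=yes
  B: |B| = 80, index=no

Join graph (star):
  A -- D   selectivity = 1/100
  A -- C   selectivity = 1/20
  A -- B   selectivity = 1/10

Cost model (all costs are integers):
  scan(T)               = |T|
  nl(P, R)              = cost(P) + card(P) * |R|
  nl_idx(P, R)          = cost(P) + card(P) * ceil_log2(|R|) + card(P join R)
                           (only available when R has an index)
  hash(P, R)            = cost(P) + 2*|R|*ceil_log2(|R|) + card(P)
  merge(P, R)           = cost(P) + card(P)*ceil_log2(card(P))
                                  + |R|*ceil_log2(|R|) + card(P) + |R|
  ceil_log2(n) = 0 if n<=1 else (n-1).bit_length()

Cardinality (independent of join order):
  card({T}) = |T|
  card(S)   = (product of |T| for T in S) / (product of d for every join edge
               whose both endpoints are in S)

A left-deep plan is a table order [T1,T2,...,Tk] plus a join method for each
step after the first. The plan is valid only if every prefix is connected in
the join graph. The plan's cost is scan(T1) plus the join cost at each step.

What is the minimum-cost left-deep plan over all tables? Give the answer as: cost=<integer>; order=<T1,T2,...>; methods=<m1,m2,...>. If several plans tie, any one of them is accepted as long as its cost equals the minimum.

cost=2520; order=A,D,C,B; methods=nl_idx,nl_idx,hash

Selinger DP (subsets sized 1..n):
  {A}: scan cost=20, card=20
  {D}: scan cost=300, card=300
  {C}: scan cost=120, card=120
  {B}: scan cost=80, card=80
  {AD}: card=60; try (D,nl_idx)→260, (A,hash)→800, (A,nl_idx)→1860, (D,merge)→3140, (A,merge)→3420, (D,hash)→5440 …(+2); best=260 via (D,nl_idx)
  {AC}: card=120; try (C,nl_idx)→280, (A,hash)→440, (A,nl_idx)→840, (C,merge)→1100, (A,merge)→1200, (C,hash)→1720 …(+2); best=280 via (C,nl_idx)
  {AB}: card=160; try (A,hash)→360, (A,nl_idx)→640, (B,merge)→780, (A,merge)→840, (B,hash)→1160, (B,nl)→1620 …(+1); best=360 via (A,hash)
  {ACD}: card=360; try (C,nl_idx)→1040, (C,merge)→1640, (D,nl_idx)→1720, (C,hash)→2000, (D,merge)→4240, (D,hash)→5800 …(+2); best=1040 via (C,nl_idx)
  {ABD}: card=480; try (B,merge)→1320, (B,hash)→1440, (D,nl_idx)→2280, (D,merge)→4800, (B,nl)→5060, (D,hash)→5920 …(+1); best=1320 via (B,merge)
  {ABC}: card=960; try (B,hash)→1520, (B,merge)→1880, (C,hash)→2200, (C,nl_idx)→2440, (C,merge)→2760, (B,nl)→9880 …(+1); best=1520 via (B,hash)
  {ABCD}: card=2880; try (B,hash)→2520, (C,hash)→3480, (B,merge)→5280, (C,merge)→7080, (C,nl_idx)→7560, (D,hash)→7880 …(+5); best=2520 via (B,hash)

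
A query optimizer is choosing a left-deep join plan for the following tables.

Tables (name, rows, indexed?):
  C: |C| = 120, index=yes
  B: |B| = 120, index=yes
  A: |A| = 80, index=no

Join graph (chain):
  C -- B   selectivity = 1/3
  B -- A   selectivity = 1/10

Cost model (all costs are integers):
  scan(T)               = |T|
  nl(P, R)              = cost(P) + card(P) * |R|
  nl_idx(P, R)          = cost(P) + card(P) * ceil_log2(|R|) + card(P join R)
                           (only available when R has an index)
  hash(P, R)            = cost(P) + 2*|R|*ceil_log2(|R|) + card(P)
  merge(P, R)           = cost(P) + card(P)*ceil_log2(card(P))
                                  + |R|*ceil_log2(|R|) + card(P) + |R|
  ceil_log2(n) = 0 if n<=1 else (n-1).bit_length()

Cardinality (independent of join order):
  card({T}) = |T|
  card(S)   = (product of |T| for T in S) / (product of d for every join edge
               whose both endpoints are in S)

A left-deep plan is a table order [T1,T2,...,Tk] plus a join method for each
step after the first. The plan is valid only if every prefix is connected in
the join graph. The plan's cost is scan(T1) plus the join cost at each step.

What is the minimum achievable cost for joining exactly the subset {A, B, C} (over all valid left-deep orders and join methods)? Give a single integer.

Selinger DP over subsets of {A,B,C}:
  {C}: scan cost=120, card=120
  {B}: scan cost=120, card=120
  {A}: scan cost=80, card=80
  {BC}: card=4800; try (C,hash)→1920, (B,hash)→1920, (C,merge)→2040, (B,merge)→2040, (C,nl_idx)→5760, (B,nl_idx)→5760 …(+2); best=1920 via (C,hash)
  {AB}: card=960; try (A,hash)→1360, (B,nl_idx)→1600, (B,merge)→1680, (A,merge)→1720, (B,hash)→1840, (B,nl)→9680 …(+1); best=1360 via (A,hash)
  {ABC}: card=38400; try (C,hash)→4000, (A,hash)→7840, (C,merge)→12880, (C,nl_idx)→46480, (A,merge)→69760, (C,nl)→116560 …(+1); best=4000 via (C,hash)

4000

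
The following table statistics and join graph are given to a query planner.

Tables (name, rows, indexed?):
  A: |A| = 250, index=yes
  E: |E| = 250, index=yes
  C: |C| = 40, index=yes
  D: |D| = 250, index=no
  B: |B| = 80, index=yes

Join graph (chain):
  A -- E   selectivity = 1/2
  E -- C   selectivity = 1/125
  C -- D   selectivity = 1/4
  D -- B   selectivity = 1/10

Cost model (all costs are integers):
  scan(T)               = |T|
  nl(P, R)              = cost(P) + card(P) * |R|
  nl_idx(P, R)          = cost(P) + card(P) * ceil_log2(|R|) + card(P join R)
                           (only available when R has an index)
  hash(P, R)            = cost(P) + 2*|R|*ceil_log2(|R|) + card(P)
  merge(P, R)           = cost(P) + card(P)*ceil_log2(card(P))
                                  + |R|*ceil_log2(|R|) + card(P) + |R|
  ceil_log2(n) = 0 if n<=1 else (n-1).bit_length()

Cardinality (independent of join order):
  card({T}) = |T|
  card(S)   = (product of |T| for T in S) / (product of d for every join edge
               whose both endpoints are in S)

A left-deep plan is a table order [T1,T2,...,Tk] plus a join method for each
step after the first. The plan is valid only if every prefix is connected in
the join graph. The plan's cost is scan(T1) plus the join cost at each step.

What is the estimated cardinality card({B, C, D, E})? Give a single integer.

Tables in S: B(80), C(40), D(250), E(250)
Edges inside S: E-C(d=125), C-D(d=4), D-B(d=10)
numerator = 80 * 40 * 250 * 250 = 200000000
denominator = 125 * 4 * 10 = 5000
card(S) = 200000000 / 5000 = 40000

40000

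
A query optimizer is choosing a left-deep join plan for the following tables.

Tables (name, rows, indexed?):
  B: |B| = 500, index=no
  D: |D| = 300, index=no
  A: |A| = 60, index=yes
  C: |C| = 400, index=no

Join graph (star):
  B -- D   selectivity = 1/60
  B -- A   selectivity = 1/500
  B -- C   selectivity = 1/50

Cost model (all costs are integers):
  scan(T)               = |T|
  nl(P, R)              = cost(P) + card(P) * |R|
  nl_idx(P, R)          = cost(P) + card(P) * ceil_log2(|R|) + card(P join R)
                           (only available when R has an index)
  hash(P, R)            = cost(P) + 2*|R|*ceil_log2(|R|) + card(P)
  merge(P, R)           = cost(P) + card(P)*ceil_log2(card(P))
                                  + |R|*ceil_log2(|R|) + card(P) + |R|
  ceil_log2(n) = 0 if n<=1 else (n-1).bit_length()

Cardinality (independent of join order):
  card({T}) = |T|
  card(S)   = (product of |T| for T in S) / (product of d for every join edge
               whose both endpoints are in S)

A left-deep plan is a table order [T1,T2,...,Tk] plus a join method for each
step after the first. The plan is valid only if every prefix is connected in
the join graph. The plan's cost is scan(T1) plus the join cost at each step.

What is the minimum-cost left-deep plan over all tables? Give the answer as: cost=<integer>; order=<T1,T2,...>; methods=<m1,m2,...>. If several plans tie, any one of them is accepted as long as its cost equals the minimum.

Selinger DP (subsets sized 1..n):
  {B}: scan cost=500, card=500
  {D}: scan cost=300, card=300
  {A}: scan cost=60, card=60
  {C}: scan cost=400, card=400
  {BD}: card=2500; try (D,hash)→6400, (B,merge)→8300, (D,merge)→8500, (B,hash)→9600, (B,nl)→150300, (D,nl)→150500; best=6400 via (D,hash)
  {AB}: card=60; try (A,hash)→1720, (A,nl_idx)→3560, (B,merge)→5480, (A,merge)→5920, (B,hash)→9120, (B,nl)→30060 …(+1); best=1720 via (A,hash)
  {BC}: card=4000; try (C,hash)→8200, (B,merge)→9400, (C,merge)→9500, (B,hash)→9800, (B,nl)→200400, (C,nl)→200500; best=8200 via (C,hash)
  {ABD}: card=300; try (D,merge)→5140, (D,hash)→7180, (A,hash)→9620, (D,nl)→19720, (A,nl_idx)→21700, (A,merge)→39320 …(+1); best=5140 via (D,merge)
  {BCD}: card=20000; try (C,hash)→16100, (D,hash)→17600, (C,merge)→42900, (D,merge)→63200, (C,nl)→1006400, (D,nl)→1208200; best=16100 via (C,hash)
  {ABC}: card=480; try (C,merge)→6140, (C,hash)→8980, (A,hash)→12920, (C,nl)→25720, (A,nl_idx)→32680, (A,merge)→60620 …(+1); best=6140 via (C,merge)
  {ABCD}: card=2400; try (D,hash)→12020, (C,merge)→12140, (C,hash)→12640, (D,merge)→13940, (A,hash)→36820, (C,nl)→125140 …(+4); best=12020 via (D,hash)

cost=12020; order=B,A,C,D; methods=hash,merge,hash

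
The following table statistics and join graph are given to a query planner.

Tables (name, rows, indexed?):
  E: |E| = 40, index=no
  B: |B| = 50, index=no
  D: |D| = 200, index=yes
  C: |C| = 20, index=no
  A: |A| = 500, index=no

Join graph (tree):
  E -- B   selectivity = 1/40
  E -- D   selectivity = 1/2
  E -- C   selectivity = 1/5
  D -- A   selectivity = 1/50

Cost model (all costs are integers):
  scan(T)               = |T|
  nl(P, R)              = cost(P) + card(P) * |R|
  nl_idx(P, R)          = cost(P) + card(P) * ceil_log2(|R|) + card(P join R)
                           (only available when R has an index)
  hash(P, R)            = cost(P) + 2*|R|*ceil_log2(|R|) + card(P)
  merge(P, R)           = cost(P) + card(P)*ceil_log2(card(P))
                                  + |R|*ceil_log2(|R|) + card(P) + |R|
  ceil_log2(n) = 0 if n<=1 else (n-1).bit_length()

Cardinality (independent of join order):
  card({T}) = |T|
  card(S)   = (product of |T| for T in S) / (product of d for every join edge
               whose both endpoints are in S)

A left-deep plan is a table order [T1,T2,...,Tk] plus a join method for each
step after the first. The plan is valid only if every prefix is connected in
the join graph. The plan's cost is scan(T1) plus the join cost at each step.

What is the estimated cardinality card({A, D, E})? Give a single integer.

Tables in S: A(500), D(200), E(40)
Edges inside S: E-D(d=2), D-A(d=50)
numerator = 500 * 200 * 40 = 4000000
denominator = 2 * 50 = 100
card(S) = 4000000 / 100 = 40000

40000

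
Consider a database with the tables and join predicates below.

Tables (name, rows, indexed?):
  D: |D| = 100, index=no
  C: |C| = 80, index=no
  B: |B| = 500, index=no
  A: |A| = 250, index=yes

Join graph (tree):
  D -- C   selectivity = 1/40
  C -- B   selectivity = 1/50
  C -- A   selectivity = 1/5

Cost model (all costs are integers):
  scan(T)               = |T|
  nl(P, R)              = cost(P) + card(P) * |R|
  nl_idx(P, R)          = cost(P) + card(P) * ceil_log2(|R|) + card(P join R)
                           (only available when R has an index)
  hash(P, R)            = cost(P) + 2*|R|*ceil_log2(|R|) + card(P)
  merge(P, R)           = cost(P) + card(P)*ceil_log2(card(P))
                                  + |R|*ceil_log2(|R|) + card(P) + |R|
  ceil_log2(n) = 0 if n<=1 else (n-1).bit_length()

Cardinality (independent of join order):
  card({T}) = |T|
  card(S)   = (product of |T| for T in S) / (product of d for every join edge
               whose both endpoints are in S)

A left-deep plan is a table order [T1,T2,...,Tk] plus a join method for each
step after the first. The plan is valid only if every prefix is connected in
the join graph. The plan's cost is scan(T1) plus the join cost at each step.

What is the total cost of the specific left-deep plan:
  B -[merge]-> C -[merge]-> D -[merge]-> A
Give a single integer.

step 1: scan B: cost=500, card=500
step 2: join C via merge
    card(P join C) = 500*80/(50) = 800
    cost = 500 + 500*9 + 80*7 + 500 + 80 = 6140
step 3: join D via merge
    card(P join D) = 800*100/(40) = 2000
    cost = 6140 + 800*10 + 100*7 + 800 + 100 = 15740
step 4: join A via merge
    card(P join A) = 2000*250/(5) = 100000
    cost = 15740 + 2000*11 + 250*8 + 2000 + 250 = 41990

41990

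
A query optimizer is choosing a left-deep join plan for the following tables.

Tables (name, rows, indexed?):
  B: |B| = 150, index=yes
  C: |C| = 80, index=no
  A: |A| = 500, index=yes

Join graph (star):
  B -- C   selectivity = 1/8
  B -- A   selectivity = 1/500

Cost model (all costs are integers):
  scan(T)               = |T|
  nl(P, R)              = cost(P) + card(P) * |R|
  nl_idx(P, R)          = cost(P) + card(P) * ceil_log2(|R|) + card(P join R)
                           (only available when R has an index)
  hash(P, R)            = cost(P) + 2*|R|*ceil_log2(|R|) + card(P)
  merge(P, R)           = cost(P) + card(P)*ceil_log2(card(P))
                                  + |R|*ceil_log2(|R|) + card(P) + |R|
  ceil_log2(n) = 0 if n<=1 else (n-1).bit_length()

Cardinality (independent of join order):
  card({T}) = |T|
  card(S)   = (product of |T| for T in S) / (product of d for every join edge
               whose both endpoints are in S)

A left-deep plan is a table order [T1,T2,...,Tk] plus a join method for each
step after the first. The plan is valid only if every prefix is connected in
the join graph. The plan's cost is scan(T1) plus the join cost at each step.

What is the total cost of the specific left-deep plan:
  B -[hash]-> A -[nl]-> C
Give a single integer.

21300

step 1: scan B: cost=150, card=150
step 2: join A via hash
    card(P join A) = 150*500/(500) = 150
    cost = 150 + 2*500*9 + 150 = 9300
step 3: join C via nl
    card(P join C) = 150*80/(8) = 1500
    cost = 9300 + 150*80 = 21300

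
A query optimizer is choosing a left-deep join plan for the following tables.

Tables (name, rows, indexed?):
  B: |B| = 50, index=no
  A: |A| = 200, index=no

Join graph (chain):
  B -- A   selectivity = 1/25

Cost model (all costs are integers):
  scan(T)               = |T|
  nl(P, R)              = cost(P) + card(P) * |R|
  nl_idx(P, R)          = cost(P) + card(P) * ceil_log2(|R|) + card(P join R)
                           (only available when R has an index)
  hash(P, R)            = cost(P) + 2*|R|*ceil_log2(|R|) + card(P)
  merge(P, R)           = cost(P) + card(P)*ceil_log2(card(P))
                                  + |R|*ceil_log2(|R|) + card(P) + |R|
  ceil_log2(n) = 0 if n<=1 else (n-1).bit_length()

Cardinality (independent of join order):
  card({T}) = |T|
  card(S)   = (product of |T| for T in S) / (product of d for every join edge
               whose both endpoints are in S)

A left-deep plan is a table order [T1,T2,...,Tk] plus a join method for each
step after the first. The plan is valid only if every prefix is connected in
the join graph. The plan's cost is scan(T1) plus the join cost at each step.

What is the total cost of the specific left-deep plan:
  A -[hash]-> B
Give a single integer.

1000

step 1: scan A: cost=200, card=200
step 2: join B via hash
    card(P join B) = 200*50/(25) = 400
    cost = 200 + 2*50*6 + 200 = 1000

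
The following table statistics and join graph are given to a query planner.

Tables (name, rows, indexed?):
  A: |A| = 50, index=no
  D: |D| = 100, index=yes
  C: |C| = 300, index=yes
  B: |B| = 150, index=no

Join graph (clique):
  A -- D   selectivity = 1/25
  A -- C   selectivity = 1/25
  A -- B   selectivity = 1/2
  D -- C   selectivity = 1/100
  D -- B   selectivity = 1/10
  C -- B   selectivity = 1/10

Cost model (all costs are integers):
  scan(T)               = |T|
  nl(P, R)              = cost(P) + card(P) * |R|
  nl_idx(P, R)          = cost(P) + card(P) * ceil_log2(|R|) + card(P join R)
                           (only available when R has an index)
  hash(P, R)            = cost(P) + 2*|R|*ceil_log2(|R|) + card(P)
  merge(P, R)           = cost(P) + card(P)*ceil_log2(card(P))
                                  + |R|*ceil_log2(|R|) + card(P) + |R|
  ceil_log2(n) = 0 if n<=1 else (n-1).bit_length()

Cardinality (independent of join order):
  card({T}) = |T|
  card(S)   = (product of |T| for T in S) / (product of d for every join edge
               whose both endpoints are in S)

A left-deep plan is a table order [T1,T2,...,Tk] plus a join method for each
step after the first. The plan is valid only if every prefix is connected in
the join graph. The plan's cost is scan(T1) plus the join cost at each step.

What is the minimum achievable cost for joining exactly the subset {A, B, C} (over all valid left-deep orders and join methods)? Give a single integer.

4100

Selinger DP over subsets of {A,B,C}:
  {A}: scan cost=50, card=50
  {C}: scan cost=300, card=300
  {B}: scan cost=150, card=150
  {AC}: card=600; try (C,nl_idx)→1100, (A,hash)→1200, (C,merge)→3400, (A,merge)→3650, (C,hash)→5500, (C,nl)→15050 …(+1); best=1100 via (C,nl_idx)
  {AB}: card=3750; try (A,hash)→900, (B,merge)→1750, (A,merge)→1850, (B,hash)→2500, (B,nl)→7550, (A,nl)→7650; best=900 via (A,hash)
  {BC}: card=4500; try (B,hash)→3000, (C,merge)→4500, (B,merge)→4650, (C,hash)→5700, (C,nl_idx)→6000, (C,nl)→45150 …(+1); best=3000 via (B,hash)
  {ABC}: card=4500; try (B,hash)→4100, (A,hash)→8100, (B,merge)→9050, (C,hash)→10050, (C,nl_idx)→39150, (C,merge)→52650 …(+4); best=4100 via (B,hash)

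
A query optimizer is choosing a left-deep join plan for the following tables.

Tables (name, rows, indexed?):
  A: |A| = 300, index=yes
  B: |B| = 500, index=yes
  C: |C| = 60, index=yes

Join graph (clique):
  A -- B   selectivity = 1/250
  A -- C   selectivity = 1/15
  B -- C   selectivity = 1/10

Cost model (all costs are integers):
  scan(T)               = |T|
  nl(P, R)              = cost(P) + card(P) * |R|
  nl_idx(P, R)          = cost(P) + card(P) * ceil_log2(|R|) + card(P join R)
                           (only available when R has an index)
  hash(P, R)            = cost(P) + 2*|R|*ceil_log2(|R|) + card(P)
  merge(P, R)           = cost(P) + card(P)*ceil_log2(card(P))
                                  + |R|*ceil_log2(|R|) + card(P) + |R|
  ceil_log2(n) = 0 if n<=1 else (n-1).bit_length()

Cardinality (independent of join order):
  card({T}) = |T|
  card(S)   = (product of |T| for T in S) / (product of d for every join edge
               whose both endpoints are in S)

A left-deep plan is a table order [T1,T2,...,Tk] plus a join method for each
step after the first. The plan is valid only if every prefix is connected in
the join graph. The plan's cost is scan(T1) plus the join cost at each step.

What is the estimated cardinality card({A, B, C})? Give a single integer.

Tables in S: A(300), B(500), C(60)
Edges inside S: A-B(d=250), A-C(d=15), B-C(d=10)
numerator = 300 * 500 * 60 = 9000000
denominator = 250 * 15 * 10 = 37500
card(S) = 9000000 / 37500 = 240

240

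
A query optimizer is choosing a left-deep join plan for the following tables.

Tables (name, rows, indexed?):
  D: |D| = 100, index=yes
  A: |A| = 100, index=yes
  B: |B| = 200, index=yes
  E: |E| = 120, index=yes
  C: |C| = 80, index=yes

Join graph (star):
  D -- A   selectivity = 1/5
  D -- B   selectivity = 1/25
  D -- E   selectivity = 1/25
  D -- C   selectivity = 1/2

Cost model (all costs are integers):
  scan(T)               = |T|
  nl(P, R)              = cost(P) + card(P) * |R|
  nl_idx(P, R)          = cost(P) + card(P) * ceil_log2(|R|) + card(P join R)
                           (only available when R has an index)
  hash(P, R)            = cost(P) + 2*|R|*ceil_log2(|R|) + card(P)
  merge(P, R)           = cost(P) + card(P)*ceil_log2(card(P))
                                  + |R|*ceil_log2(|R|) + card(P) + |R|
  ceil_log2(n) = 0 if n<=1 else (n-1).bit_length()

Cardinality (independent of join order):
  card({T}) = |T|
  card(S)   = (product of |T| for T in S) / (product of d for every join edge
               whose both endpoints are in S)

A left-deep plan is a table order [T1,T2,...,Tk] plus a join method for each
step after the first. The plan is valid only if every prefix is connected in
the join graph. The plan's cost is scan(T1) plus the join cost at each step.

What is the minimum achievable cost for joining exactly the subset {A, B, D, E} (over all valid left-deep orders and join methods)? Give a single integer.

9420

Selinger DP over subsets of {A,B,D,E}:
  {D}: scan cost=100, card=100
  {A}: scan cost=100, card=100
  {B}: scan cost=200, card=200
  {E}: scan cost=120, card=120
  {AD}: card=2000; try (D,hash)→1600, (A,hash)→1600, (D,merge)→1700, (A,merge)→1700, (D,nl_idx)→2800, (A,nl_idx)→2800 …(+2); best=1600 via (D,hash)
  {BD}: card=800; try (B,nl_idx)→1700, (D,hash)→1800, (D,nl_idx)→2400, (B,merge)→2700, (D,merge)→2800, (B,hash)→3400 …(+2); best=1700 via (B,nl_idx)
  {DE}: card=480; try (E,nl_idx)→1280, (D,nl_idx)→1440, (D,hash)→1640, (E,merge)→1860, (E,hash)→1880, (D,merge)→1880 …(+2); best=1280 via (E,nl_idx)
  {ABD}: card=16000; try (A,hash)→3900, (B,hash)→6800, (A,merge)→11300, (A,nl_idx)→23300, (B,merge)→27400, (B,nl_idx)→33600 …(+2); best=3900 via (A,hash)
  {ADE}: card=9600; try (A,hash)→3160, (E,hash)→5280, (A,merge)→6880, (A,nl_idx)→14240, (E,nl_idx)→25200, (E,merge)→26560 …(+2); best=3160 via (A,hash)
  {BDE}: card=3840; try (E,hash)→4180, (B,hash)→4960, (B,merge)→7880, (B,nl_idx)→8960, (E,nl_idx)→11140, (E,merge)→11460 …(+2); best=4180 via (E,hash)
  {ABDE}: card=76800; try (A,hash)→9420, (B,hash)→15960, (E,hash)→21580, (A,merge)→54900, (A,nl_idx)→107860, (B,merge)→148960 …(+6); best=9420 via (A,hash)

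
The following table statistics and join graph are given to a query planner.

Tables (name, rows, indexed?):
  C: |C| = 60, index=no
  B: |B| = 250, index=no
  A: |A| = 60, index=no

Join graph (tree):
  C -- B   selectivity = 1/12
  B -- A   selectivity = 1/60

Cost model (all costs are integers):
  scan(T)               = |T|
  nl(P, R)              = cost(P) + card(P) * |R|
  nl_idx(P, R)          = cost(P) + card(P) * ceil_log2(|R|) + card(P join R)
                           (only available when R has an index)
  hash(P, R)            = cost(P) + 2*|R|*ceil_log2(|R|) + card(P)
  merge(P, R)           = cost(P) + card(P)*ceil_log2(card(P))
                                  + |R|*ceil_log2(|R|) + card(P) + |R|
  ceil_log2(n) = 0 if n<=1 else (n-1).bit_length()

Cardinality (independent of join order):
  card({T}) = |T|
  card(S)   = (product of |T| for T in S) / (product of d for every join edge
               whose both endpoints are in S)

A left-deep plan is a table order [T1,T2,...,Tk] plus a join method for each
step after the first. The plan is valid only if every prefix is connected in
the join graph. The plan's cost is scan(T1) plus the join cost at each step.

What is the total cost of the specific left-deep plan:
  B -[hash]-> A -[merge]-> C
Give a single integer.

3890

step 1: scan B: cost=250, card=250
step 2: join A via hash
    card(P join A) = 250*60/(60) = 250
    cost = 250 + 2*60*6 + 250 = 1220
step 3: join C via merge
    card(P join C) = 250*60/(12) = 1250
    cost = 1220 + 250*8 + 60*6 + 250 + 60 = 3890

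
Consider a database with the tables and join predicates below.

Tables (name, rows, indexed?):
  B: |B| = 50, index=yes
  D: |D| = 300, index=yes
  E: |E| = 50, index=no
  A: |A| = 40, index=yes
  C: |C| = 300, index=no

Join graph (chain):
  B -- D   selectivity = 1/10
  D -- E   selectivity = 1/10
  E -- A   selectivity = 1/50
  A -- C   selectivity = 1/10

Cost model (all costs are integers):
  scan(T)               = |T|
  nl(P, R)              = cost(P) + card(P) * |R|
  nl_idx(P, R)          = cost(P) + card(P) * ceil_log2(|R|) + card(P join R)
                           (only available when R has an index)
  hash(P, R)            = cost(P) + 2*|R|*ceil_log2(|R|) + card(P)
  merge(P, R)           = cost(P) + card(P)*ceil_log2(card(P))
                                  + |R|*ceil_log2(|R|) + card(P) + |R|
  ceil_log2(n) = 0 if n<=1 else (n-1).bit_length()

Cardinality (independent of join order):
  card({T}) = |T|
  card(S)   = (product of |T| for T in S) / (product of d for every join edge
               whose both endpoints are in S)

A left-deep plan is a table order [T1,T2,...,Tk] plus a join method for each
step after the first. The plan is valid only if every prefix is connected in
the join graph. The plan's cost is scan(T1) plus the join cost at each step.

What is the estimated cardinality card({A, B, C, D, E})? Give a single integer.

180000

Tables in S: A(40), B(50), C(300), D(300), E(50)
Edges inside S: B-D(d=10), D-E(d=10), E-A(d=50), A-C(d=10)
numerator = 40 * 50 * 300 * 300 * 50 = 9000000000
denominator = 10 * 10 * 50 * 10 = 50000
card(S) = 9000000000 / 50000 = 180000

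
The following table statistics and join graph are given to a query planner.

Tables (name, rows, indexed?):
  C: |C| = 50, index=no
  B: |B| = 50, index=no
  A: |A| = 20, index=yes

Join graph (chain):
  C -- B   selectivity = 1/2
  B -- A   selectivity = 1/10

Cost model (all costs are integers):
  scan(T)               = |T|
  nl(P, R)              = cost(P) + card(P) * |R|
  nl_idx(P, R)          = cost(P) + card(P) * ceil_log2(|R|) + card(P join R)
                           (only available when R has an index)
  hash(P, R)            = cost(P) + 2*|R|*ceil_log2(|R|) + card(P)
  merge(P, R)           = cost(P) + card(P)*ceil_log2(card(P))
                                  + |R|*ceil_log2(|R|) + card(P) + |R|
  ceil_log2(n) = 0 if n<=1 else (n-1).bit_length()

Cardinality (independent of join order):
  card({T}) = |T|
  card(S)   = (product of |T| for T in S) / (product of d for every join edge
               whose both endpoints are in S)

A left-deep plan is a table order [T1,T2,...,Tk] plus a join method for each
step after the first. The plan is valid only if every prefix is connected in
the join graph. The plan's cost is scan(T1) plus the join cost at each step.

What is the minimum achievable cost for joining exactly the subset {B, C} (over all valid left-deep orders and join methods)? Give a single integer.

700

Selinger DP over subsets of {B,C}:
  {C}: scan cost=50, card=50
  {B}: scan cost=50, card=50
  {BC}: card=1250; try (C,hash)→700, (B,hash)→700, (C,merge)→750, (B,merge)→750, (C,nl)→2550, (B,nl)→2550; best=700 via (C,hash)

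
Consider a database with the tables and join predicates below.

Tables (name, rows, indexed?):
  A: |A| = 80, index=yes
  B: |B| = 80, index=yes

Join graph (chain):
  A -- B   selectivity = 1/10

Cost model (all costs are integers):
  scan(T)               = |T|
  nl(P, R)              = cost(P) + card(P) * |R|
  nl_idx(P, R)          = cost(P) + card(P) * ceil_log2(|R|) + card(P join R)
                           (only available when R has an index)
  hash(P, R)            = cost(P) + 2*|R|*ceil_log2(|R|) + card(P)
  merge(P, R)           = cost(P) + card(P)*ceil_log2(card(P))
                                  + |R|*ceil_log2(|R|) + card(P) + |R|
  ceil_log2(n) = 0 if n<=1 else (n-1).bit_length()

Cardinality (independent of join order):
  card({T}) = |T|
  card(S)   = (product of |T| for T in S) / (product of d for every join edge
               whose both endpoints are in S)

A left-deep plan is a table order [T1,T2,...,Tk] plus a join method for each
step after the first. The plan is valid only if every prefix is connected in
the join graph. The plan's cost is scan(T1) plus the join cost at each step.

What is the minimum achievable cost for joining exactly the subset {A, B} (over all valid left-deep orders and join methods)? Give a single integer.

Selinger DP over subsets of {A,B}:
  {A}: scan cost=80, card=80
  {B}: scan cost=80, card=80
  {AB}: card=640; try (B,hash)→1280, (B,nl_idx)→1280, (A,hash)→1280, (A,nl_idx)→1280, (B,merge)→1360, (A,merge)→1360 …(+2); best=1280 via (B,hash)

1280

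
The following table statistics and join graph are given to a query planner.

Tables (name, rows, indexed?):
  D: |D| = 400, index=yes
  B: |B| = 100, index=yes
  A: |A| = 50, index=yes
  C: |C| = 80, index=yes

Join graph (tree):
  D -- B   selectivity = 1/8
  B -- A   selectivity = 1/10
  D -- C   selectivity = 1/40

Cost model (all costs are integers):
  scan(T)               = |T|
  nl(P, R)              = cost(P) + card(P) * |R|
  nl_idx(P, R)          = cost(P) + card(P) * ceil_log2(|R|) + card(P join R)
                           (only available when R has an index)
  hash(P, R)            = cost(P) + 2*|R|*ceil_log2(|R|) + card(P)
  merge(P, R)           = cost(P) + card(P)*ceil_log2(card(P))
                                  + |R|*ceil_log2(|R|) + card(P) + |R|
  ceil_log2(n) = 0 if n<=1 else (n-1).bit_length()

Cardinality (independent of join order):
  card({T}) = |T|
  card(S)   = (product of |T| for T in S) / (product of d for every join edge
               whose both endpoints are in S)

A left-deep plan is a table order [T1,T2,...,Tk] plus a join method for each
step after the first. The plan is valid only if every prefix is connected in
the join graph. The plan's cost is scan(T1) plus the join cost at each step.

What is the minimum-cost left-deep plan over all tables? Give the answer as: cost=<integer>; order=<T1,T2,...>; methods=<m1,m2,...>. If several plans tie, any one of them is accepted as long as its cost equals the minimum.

Selinger DP (subsets sized 1..n):
  {D}: scan cost=400, card=400
  {B}: scan cost=100, card=100
  {A}: scan cost=50, card=50
  {C}: scan cost=80, card=80
  {BD}: card=5000; try (B,hash)→2200, (D,merge)→4900, (B,merge)→5200, (D,nl_idx)→6000, (D,hash)→7400, (B,nl_idx)→8200 …(+2); best=2200 via (B,hash)
  {CD}: card=800; try (D,nl_idx)→1600, (C,hash)→1920, (C,nl_idx)→4000, (D,merge)→4720, (C,merge)→5040, (D,hash)→7360 …(+2); best=1600 via (D,nl_idx)
  {AB}: card=500; try (A,hash)→800, (B,nl_idx)→900, (B,merge)→1200, (A,nl_idx)→1200, (A,merge)→1250, (B,hash)→1500 …(+2); best=800 via (A,hash)
  {ABD}: card=25000; try (A,hash)→7800, (D,hash)→8500, (D,merge)→9800, (D,nl_idx)→30300, (A,nl_idx)→57200, (A,merge)→72550 …(+2); best=7800 via (A,hash)
  {BCD}: card=10000; try (B,hash)→3800, (C,hash)→8320, (B,merge)→11200, (B,nl_idx)→17200, (C,nl_idx)→47200, (C,merge)→72840 …(+2); best=3800 via (B,hash)
  {ABCD}: card=50000; try (A,hash)→14400, (C,hash)→33920, (A,nl_idx)→113800, (A,merge)→154150, (C,nl_idx)→232800, (C,merge)→408440 …(+2); best=14400 via (A,hash)

cost=14400; order=C,D,B,A; methods=nl_idx,hash,hash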